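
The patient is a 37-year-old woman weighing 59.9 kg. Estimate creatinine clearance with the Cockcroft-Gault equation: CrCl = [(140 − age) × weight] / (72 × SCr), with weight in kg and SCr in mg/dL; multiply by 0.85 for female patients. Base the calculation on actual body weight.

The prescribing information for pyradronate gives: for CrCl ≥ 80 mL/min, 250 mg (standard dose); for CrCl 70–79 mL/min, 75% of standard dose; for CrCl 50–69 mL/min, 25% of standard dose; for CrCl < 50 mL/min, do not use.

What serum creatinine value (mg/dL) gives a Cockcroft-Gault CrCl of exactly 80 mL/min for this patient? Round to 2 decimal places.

0.91 mg/dL

Standard dose requires CrCl ≥ 80 mL/min.
Set (140 − 37) × 59.9 × 0.85 / (72 × SCr) = 80
SCr = (140 − 37) × 59.9 × 0.85 / (72 × 80) = 0.910 mg/dL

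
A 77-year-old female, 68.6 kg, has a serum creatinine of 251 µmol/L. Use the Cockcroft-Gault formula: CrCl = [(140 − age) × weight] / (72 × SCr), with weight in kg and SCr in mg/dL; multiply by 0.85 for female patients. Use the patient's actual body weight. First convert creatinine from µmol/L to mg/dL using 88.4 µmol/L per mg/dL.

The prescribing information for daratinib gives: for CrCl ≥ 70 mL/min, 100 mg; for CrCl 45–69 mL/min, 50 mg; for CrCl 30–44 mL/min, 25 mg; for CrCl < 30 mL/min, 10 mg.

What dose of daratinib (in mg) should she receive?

10 mg

SCr = 251 / 88.4 = 2.839 mg/dL
CrCl = (140 − 77) × 68.6 / (72 × 2.839) × 0.85 = 4321.8 / 204.41 × 0.85 ≈ 18.0 mL/min
CrCl ≈ 18 mL/min → bracket < 30 mL/min.
Dose for this bracket: 10 mg.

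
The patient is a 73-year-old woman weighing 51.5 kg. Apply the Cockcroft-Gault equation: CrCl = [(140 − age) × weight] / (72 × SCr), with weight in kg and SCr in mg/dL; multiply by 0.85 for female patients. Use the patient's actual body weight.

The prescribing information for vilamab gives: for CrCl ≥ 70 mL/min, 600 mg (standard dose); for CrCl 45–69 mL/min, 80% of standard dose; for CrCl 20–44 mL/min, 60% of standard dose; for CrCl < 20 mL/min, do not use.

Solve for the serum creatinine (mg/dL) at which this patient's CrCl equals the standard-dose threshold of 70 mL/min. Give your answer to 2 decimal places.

Standard dose requires CrCl ≥ 70 mL/min.
Set (140 − 73) × 51.5 × 0.85 / (72 × SCr) = 70
SCr = (140 − 73) × 51.5 × 0.85 / (72 × 70) = 0.582 mg/dL

0.58 mg/dL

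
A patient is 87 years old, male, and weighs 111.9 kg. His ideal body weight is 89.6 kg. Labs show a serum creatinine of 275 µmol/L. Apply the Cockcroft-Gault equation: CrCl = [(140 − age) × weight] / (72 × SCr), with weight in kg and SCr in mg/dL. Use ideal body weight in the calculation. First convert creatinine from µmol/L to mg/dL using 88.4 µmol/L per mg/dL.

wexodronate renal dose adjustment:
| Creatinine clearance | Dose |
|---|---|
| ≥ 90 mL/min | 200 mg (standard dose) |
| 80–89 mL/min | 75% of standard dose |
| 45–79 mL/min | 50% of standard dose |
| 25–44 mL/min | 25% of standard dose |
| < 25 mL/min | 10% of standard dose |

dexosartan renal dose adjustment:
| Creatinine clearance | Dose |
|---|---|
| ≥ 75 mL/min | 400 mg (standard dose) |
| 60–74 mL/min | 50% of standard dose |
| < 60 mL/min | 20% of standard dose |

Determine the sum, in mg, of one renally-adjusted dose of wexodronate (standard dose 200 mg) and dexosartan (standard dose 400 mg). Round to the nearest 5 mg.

100 mg

SCr = 275 / 88.4 = 3.111 mg/dL
CrCl = (140 − 87) × 89.6 / (72 × 3.111) = 4748.8 / 223.99 ≈ 21.2 mL/min
CrCl ≈ 21 mL/min.
wexodronate: < 25 mL/min → 10% of 200 mg = 20 mg.
dexosartan: < 60 mL/min → 20% of 400 mg = 80 mg.
Total = 20 + 80 = 100 mg.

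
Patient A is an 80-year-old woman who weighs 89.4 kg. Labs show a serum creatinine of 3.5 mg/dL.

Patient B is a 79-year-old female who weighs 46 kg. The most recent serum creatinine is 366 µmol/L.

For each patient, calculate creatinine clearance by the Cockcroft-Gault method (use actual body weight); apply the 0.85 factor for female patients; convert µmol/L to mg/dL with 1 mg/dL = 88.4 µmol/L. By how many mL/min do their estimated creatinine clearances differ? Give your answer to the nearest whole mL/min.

10 mL/min

Patient A: CrCl = (140 − 80) × 89.4 / (72 × 3.5) × 0.85 = 5364.0 / 252.00 × 0.85 ≈ 18.1 mL/min
Patient B: SCr = 366 / 88.4 = 4.14 mg/dL
Patient B: CrCl = (140 − 79) × 46 / (72 × 4.14) × 0.85 = 2806.0 / 298.08 × 0.85 ≈ 8.0 mL/min
|18.1 − 8.0| = 10.1 mL/min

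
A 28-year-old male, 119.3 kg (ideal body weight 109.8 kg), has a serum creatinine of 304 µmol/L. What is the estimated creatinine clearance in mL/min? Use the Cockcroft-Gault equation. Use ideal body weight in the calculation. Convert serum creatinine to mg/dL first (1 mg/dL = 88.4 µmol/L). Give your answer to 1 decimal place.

49.7 mL/min

SCr = 304 / 88.4 = 3.439 mg/dL
CrCl = (140 − 28) × 109.8 / (72 × 3.439) = 12297.6 / 247.61 ≈ 49.7 mL/min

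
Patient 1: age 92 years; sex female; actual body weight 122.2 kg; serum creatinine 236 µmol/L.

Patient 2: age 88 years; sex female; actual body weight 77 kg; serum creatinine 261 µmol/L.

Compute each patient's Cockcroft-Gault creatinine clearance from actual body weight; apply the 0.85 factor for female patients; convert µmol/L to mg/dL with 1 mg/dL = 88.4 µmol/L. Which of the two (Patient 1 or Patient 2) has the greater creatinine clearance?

Patient 1: SCr = 236 / 88.4 = 2.67 mg/dL
Patient 1: CrCl = (140 − 92) × 122.2 / (72 × 2.67) × 0.85 = 5865.6 / 192.24 × 0.85 ≈ 25.9 mL/min
Patient 2: SCr = 261 / 88.4 = 2.952 mg/dL
Patient 2: CrCl = (140 − 88) × 77 / (72 × 2.952) × 0.85 = 4004.0 / 212.54 × 0.85 ≈ 16.0 mL/min
25.9 vs 16.0 mL/min → Patient 1 is higher.

Patient 1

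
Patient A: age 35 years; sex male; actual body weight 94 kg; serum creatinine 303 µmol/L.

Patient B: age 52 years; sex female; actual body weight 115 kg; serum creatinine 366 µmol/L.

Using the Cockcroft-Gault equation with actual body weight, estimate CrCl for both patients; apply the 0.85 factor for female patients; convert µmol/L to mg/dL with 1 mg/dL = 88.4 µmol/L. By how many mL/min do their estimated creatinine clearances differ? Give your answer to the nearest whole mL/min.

11 mL/min

Patient A: SCr = 303 / 88.4 = 3.428 mg/dL
Patient A: CrCl = (140 − 35) × 94 / (72 × 3.428) = 9870.0 / 246.82 ≈ 40.0 mL/min
Patient B: SCr = 366 / 88.4 = 4.14 mg/dL
Patient B: CrCl = (140 − 52) × 115 / (72 × 4.14) × 0.85 = 10120.0 / 298.08 × 0.85 ≈ 28.9 mL/min
|40.0 − 28.9| = 11.1 mL/min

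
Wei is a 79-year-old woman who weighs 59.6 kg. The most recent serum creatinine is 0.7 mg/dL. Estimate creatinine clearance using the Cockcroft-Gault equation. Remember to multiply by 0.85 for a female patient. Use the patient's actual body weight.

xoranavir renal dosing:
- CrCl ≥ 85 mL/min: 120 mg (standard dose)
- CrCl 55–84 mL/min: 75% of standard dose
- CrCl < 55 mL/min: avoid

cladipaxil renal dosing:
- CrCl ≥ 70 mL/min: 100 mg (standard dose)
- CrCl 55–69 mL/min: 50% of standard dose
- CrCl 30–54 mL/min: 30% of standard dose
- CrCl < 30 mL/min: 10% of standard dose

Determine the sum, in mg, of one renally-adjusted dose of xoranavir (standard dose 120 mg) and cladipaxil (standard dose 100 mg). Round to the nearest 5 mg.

140 mg

CrCl = (140 − 79) × 59.6 / (72 × 0.7) × 0.85 = 3635.6 / 50.40 × 0.85 ≈ 61.3 mL/min
CrCl ≈ 61 mL/min.
xoranavir: 55–84 mL/min → 75% of 120 mg = 90 mg.
cladipaxil: 55–69 mL/min → 50% of 100 mg = 50 mg.
Total = 90 + 50 = 140 mg.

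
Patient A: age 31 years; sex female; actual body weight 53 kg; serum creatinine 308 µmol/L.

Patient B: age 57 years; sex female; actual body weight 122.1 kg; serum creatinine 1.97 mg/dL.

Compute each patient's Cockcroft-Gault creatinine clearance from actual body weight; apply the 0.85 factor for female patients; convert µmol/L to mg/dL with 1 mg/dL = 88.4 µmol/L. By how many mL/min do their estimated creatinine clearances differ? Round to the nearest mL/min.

41 mL/min

Patient A: SCr = 308 / 88.4 = 3.484 mg/dL
Patient A: CrCl = (140 − 31) × 53 / (72 × 3.484) × 0.85 = 5777.0 / 250.85 × 0.85 ≈ 19.6 mL/min
Patient B: CrCl = (140 − 57) × 122.1 / (72 × 1.97) × 0.85 = 10134.3 / 141.84 × 0.85 ≈ 60.7 mL/min
|19.6 − 60.7| = 41.1 mL/min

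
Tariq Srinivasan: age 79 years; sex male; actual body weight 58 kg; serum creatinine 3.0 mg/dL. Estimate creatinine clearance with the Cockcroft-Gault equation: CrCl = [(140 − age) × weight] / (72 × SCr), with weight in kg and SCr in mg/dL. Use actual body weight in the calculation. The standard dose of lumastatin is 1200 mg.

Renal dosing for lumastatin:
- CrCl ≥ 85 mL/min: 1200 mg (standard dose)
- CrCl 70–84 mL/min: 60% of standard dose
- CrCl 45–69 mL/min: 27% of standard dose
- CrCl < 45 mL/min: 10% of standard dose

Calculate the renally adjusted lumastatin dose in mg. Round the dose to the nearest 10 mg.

120 mg

CrCl = (140 − 79) × 58 / (72 × 3) = 3538.0 / 216.00 ≈ 16.4 mL/min
CrCl ≈ 16 mL/min → bracket < 45 mL/min.
10% of 1200 mg = 120 mg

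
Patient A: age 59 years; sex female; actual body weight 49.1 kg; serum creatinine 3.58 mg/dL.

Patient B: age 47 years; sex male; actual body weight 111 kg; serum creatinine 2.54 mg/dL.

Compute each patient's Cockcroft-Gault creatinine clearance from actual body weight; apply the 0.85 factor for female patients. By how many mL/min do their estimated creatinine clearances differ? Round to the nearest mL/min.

Patient A: CrCl = (140 − 59) × 49.1 / (72 × 3.58) × 0.85 = 3977.1 / 257.76 × 0.85 ≈ 13.1 mL/min
Patient B: CrCl = (140 − 47) × 111 / (72 × 2.54) = 10323.0 / 182.88 ≈ 56.4 mL/min
|13.1 − 56.4| = 43.3 mL/min

43 mL/min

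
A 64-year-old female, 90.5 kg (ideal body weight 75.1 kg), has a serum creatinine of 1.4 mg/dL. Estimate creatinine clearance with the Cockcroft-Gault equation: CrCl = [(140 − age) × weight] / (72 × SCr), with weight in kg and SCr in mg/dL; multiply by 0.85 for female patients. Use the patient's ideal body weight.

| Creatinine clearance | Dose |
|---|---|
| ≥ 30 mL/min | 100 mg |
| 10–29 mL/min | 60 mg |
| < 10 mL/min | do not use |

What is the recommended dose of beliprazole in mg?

CrCl = (140 − 64) × 75.1 / (72 × 1.4) × 0.85 = 5707.6 / 100.80 × 0.85 ≈ 48.1 mL/min
CrCl ≈ 48 mL/min → bracket ≥ 30 mL/min.
Dose for this bracket: 100 mg.

100 mg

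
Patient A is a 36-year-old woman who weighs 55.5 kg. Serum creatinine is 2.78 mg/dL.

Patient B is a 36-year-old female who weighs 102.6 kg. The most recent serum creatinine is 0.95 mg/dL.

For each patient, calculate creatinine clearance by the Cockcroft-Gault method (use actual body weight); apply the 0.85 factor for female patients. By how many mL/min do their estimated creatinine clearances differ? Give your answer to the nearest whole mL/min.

108 mL/min

Patient A: CrCl = (140 − 36) × 55.5 / (72 × 2.78) × 0.85 = 5772.0 / 200.16 × 0.85 ≈ 24.5 mL/min
Patient B: CrCl = (140 − 36) × 102.6 / (72 × 0.95) × 0.85 = 10670.4 / 68.40 × 0.85 ≈ 132.6 mL/min
|24.5 − 132.6| = 108.1 mL/min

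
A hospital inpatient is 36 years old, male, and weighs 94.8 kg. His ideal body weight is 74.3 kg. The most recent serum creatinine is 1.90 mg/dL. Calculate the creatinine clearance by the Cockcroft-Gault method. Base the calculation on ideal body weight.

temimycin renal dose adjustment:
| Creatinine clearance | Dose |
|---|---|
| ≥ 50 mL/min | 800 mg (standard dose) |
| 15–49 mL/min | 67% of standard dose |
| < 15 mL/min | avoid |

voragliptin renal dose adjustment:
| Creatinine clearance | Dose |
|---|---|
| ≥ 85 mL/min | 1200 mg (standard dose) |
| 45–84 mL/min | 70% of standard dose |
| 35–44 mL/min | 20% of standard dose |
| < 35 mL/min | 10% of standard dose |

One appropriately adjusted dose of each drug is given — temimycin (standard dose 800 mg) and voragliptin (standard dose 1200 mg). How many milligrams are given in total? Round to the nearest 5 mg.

1640 mg

CrCl = (140 − 36) × 74.3 / (72 × 1.9) = 7727.2 / 136.80 ≈ 56.5 mL/min
CrCl ≈ 56 mL/min.
temimycin: ≥ 50 mL/min → 100% of 800 mg = 800 mg.
voragliptin: 45–84 mL/min → 70% of 1200 mg = 840 mg.
Total = 800 + 840 = 1640 mg.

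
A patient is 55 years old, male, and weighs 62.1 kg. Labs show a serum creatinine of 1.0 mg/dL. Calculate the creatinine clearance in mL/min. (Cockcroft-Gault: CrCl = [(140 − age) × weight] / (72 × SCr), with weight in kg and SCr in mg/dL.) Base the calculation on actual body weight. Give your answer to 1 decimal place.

73.3 mL/min

CrCl = (140 − 55) × 62.1 / (72 × 1) = 5278.5 / 72.00 ≈ 73.3 mL/min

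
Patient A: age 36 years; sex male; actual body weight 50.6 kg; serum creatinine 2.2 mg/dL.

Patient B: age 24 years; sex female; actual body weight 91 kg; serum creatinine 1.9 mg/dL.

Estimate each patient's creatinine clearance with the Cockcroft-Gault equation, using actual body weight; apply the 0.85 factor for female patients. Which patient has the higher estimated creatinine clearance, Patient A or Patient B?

Patient A: CrCl = (140 − 36) × 50.6 / (72 × 2.2) = 5262.4 / 158.40 ≈ 33.2 mL/min
Patient B: CrCl = (140 − 24) × 91 / (72 × 1.9) × 0.85 = 10556.0 / 136.80 × 0.85 ≈ 65.6 mL/min
33.2 vs 65.6 mL/min → Patient B is higher.

Patient B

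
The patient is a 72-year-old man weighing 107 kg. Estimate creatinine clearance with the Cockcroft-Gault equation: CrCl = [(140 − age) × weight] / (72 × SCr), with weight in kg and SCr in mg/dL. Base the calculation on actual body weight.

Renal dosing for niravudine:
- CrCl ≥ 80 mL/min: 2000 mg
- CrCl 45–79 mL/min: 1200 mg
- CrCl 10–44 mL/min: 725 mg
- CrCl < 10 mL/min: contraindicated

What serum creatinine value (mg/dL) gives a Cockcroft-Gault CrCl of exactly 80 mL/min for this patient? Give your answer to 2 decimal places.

Standard dose requires CrCl ≥ 80 mL/min.
Set (140 − 72) × 107 / (72 × SCr) = 80
SCr = (140 − 72) × 107 / (72 × 80) = 1.263 mg/dL

1.26 mg/dL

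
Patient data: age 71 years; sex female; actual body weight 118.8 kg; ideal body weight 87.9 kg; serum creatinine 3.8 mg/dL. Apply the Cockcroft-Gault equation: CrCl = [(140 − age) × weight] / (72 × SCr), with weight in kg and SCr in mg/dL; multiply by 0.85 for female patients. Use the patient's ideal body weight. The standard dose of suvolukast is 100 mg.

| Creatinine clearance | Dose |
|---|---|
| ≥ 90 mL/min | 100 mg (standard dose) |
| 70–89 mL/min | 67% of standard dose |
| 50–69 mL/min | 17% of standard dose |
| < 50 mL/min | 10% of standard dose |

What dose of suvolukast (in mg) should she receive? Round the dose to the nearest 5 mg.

CrCl = (140 − 71) × 87.9 / (72 × 3.8) × 0.85 = 6065.1 / 273.60 × 0.85 ≈ 18.8 mL/min
CrCl ≈ 19 mL/min → bracket < 50 mL/min.
10% of 100 mg = 10 mg

10 mg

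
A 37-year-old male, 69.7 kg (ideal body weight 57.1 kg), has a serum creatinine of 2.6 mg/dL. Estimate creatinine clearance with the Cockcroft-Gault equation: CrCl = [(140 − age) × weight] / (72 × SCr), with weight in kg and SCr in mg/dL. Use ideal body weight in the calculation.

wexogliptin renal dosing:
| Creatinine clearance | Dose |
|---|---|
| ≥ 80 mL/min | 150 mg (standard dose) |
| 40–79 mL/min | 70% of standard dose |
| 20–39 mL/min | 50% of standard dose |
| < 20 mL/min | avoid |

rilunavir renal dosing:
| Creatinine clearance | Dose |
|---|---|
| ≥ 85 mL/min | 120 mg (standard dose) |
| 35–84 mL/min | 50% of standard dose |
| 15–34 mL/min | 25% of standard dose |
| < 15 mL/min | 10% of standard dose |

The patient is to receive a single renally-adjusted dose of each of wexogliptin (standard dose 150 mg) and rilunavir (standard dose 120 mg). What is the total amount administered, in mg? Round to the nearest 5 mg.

CrCl = (140 − 37) × 57.1 / (72 × 2.6) = 5881.3 / 187.20 ≈ 31.4 mL/min
CrCl ≈ 31 mL/min.
wexogliptin: 20–39 mL/min → 50% of 150 mg = 75 mg.
rilunavir: 15–34 mL/min → 25% of 120 mg = 30 mg.
Total = 75 + 30 = 105 mg.

105 mg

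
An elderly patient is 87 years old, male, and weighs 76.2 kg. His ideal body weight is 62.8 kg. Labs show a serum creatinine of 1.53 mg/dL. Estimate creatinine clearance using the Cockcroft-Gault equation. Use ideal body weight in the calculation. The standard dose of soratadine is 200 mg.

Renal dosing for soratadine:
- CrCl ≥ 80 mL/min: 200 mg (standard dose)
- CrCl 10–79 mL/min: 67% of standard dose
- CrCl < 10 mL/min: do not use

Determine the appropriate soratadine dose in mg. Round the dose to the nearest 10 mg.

CrCl = (140 − 87) × 62.8 / (72 × 1.53) = 3328.4 / 110.16 ≈ 30.2 mL/min
CrCl ≈ 30 mL/min → bracket 10–79 mL/min.
67% of 200 mg = 134 mg → 130 mg

130 mg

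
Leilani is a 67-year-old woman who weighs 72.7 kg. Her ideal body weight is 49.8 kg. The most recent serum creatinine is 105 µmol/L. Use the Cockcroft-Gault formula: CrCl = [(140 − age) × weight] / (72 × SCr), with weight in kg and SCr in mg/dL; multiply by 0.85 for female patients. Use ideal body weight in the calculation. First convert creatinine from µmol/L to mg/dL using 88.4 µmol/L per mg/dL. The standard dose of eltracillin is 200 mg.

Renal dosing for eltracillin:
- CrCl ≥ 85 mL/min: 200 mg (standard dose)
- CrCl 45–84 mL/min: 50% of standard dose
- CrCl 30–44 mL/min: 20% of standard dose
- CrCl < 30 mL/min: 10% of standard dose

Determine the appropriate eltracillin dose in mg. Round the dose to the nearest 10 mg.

40 mg

SCr = 105 / 88.4 = 1.188 mg/dL
CrCl = (140 − 67) × 49.8 / (72 × 1.188) × 0.85 = 3635.4 / 85.54 × 0.85 ≈ 36.1 mL/min
CrCl ≈ 36 mL/min → bracket 30–44 mL/min.
20% of 200 mg = 40 mg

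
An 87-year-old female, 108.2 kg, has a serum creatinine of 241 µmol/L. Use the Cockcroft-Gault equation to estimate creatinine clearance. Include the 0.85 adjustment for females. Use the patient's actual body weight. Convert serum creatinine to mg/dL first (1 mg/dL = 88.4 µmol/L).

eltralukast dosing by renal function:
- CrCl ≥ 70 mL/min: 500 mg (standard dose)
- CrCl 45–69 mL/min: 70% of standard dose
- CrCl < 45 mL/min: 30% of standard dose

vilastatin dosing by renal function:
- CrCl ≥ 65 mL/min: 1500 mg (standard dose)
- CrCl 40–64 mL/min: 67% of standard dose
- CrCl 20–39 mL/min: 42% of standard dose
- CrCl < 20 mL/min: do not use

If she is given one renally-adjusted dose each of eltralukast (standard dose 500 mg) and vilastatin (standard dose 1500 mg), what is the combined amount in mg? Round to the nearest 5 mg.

780 mg

SCr = 241 / 88.4 = 2.726 mg/dL
CrCl = (140 − 87) × 108.2 / (72 × 2.726) × 0.85 = 5734.6 / 196.27 × 0.85 ≈ 24.8 mL/min
CrCl ≈ 25 mL/min.
eltralukast: < 45 mL/min → 30% of 500 mg = 150 mg.
vilastatin: 20–39 mL/min → 42% of 1500 mg = 630 mg.
Total = 150 + 630 = 780 mg.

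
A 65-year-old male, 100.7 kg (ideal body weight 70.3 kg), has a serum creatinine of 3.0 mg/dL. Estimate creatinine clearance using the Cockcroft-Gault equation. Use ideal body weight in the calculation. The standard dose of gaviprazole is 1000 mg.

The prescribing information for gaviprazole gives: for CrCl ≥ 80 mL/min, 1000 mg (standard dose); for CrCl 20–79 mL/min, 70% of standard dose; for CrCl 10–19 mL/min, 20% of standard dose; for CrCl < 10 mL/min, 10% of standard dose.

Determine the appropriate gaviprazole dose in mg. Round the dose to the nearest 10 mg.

700 mg

CrCl = (140 − 65) × 70.3 / (72 × 3) = 5272.5 / 216.00 ≈ 24.4 mL/min
CrCl ≈ 24 mL/min → bracket 20–79 mL/min.
70% of 1000 mg = 700 mg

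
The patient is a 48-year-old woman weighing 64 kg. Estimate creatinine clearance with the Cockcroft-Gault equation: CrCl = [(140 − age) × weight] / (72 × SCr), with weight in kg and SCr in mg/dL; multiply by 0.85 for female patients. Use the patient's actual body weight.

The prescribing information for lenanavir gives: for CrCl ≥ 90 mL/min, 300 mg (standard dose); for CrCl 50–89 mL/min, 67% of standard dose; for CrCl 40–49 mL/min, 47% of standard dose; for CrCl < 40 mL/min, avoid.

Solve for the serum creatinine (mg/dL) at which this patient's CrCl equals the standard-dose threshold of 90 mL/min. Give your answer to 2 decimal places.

Standard dose requires CrCl ≥ 90 mL/min.
Set (140 − 48) × 64 × 0.85 / (72 × SCr) = 90
SCr = (140 − 48) × 64 × 0.85 / (72 × 90) = 0.772 mg/dL

0.77 mg/dL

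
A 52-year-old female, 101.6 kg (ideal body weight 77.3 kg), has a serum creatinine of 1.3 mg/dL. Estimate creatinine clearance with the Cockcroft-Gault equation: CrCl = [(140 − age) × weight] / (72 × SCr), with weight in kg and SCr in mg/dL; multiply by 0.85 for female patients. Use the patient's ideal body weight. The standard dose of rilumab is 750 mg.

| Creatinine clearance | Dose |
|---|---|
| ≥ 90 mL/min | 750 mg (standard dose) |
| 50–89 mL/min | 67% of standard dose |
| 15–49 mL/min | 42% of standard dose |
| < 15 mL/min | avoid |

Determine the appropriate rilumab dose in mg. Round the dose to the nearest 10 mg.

CrCl = (140 − 52) × 77.3 / (72 × 1.3) × 0.85 = 6802.4 / 93.60 × 0.85 ≈ 61.8 mL/min
CrCl ≈ 62 mL/min → bracket 50–89 mL/min.
67% of 750 mg = 502.5 mg → 500 mg

500 mg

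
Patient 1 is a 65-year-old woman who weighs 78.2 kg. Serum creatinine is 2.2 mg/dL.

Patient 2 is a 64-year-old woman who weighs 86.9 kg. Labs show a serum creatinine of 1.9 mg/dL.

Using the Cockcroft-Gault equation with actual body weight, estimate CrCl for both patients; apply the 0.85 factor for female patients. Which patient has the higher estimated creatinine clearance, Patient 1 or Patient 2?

Patient 1: CrCl = (140 − 65) × 78.2 / (72 × 2.2) × 0.85 = 5865.0 / 158.40 × 0.85 ≈ 31.5 mL/min
Patient 2: CrCl = (140 − 64) × 86.9 / (72 × 1.9) × 0.85 = 6604.4 / 136.80 × 0.85 ≈ 41.0 mL/min
31.5 vs 41.0 mL/min → Patient 2 is higher.

Patient 2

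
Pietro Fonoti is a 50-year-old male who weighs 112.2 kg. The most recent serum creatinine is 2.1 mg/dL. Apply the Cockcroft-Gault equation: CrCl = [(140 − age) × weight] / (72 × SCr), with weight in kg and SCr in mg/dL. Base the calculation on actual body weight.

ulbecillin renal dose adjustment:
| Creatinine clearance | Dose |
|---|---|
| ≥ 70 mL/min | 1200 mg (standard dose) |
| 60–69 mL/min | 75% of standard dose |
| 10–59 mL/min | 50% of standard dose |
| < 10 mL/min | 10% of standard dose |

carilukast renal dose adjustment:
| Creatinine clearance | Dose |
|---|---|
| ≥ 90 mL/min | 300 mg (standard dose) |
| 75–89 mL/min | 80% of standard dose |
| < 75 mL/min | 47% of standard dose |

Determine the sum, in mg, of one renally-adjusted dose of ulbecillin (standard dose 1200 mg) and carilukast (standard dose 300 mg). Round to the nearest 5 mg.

1040 mg

CrCl = (140 − 50) × 112.2 / (72 × 2.1) = 10098.0 / 151.20 ≈ 66.8 mL/min
CrCl ≈ 67 mL/min.
ulbecillin: 60–69 mL/min → 75% of 1200 mg = 900 mg.
carilukast: < 75 mL/min → 47% of 300 mg = 141 mg.
Total = 900 + 141 = 1041 mg.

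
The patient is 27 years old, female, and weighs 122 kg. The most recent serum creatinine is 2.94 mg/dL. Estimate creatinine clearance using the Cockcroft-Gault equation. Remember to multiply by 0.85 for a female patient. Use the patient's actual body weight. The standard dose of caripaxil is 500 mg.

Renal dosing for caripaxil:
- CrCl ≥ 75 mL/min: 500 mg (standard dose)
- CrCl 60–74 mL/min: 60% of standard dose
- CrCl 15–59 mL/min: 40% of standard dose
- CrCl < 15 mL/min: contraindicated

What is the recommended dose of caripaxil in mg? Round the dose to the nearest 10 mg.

CrCl = (140 − 27) × 122 / (72 × 2.94) × 0.85 = 13786.0 / 211.68 × 0.85 ≈ 55.4 mL/min
CrCl ≈ 55 mL/min → bracket 15–59 mL/min.
40% of 500 mg = 200 mg

200 mg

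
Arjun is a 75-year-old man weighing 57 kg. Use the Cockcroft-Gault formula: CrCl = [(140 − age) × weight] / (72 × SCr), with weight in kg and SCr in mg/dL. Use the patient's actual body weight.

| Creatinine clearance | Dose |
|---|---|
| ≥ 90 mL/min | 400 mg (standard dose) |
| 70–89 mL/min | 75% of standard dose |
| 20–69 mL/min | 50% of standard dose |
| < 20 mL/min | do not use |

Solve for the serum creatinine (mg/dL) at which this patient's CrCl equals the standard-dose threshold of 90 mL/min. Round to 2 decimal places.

Standard dose requires CrCl ≥ 90 mL/min.
Set (140 − 75) × 57 / (72 × SCr) = 90
SCr = (140 − 75) × 57 / (72 × 90) = 0.572 mg/dL

0.57 mg/dL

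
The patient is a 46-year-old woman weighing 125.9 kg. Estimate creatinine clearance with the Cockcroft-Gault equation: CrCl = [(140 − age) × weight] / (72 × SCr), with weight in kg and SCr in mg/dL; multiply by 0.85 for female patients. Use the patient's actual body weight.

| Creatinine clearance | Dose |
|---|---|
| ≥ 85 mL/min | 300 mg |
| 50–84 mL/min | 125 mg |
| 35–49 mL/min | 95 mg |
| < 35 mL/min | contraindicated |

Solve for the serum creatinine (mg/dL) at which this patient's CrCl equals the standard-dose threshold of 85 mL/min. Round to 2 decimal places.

1.64 mg/dL

Standard dose requires CrCl ≥ 85 mL/min.
Set (140 − 46) × 125.9 × 0.85 / (72 × SCr) = 85
SCr = (140 − 46) × 125.9 × 0.85 / (72 × 85) = 1.644 mg/dL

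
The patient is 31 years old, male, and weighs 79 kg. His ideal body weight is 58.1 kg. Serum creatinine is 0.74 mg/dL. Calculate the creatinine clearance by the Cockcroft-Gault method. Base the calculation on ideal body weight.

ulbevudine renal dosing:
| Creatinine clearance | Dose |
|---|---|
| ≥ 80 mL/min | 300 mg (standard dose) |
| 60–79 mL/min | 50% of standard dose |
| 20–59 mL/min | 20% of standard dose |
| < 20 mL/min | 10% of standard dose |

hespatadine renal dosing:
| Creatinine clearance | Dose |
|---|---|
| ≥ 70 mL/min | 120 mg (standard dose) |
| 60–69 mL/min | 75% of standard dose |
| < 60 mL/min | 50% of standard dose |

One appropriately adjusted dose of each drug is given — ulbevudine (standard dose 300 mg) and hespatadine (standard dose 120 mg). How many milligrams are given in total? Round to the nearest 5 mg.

420 mg

CrCl = (140 − 31) × 58.1 / (72 × 0.74) = 6332.9 / 53.28 ≈ 118.9 mL/min
CrCl ≈ 119 mL/min.
ulbevudine: ≥ 80 mL/min → 100% of 300 mg = 300 mg.
hespatadine: ≥ 70 mL/min → 100% of 120 mg = 120 mg.
Total = 300 + 120 = 420 mg.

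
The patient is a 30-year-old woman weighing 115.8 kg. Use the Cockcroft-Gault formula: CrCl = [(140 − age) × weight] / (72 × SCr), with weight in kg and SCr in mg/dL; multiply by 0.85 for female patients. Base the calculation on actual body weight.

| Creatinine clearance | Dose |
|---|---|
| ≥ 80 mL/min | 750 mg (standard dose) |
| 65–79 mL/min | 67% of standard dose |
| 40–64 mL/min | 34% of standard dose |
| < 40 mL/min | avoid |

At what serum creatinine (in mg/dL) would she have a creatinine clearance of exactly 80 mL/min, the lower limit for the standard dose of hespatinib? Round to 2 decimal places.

1.88 mg/dL

Standard dose requires CrCl ≥ 80 mL/min.
Set (140 − 30) × 115.8 × 0.85 / (72 × SCr) = 80
SCr = (140 − 30) × 115.8 × 0.85 / (72 × 80) = 1.880 mg/dL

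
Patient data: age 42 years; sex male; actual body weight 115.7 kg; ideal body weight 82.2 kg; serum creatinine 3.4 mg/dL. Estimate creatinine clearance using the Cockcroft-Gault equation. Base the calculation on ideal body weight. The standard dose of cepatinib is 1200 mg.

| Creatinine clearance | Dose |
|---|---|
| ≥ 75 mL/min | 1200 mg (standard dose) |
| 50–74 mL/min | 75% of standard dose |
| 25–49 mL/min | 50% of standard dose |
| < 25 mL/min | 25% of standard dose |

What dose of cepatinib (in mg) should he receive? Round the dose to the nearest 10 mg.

CrCl = (140 − 42) × 82.2 / (72 × 3.4) = 8055.6 / 244.80 ≈ 32.9 mL/min
CrCl ≈ 33 mL/min → bracket 25–49 mL/min.
50% of 1200 mg = 600 mg

600 mg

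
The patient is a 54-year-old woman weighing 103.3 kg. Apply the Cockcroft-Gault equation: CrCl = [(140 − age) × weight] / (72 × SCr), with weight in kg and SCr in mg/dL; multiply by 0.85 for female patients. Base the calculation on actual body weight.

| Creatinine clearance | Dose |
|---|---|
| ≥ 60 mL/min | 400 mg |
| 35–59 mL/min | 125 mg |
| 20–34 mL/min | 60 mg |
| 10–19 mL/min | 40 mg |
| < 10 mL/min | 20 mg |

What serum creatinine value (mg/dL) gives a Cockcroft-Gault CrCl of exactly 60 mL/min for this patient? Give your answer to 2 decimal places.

Standard dose requires CrCl ≥ 60 mL/min.
Set (140 − 54) × 103.3 × 0.85 / (72 × SCr) = 60
SCr = (140 − 54) × 103.3 × 0.85 / (72 × 60) = 1.748 mg/dL

1.75 mg/dL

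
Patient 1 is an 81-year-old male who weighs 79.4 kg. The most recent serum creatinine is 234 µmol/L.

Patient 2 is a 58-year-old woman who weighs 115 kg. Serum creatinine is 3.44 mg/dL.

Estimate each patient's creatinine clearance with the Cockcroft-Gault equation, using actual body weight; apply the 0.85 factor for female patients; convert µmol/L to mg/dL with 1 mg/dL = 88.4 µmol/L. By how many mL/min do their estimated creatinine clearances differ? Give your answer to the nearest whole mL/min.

Patient 1: SCr = 234 / 88.4 = 2.647 mg/dL
Patient 1: CrCl = (140 − 81) × 79.4 / (72 × 2.647) = 4684.6 / 190.58 ≈ 24.6 mL/min
Patient 2: CrCl = (140 − 58) × 115 / (72 × 3.44) × 0.85 = 9430.0 / 247.68 × 0.85 ≈ 32.4 mL/min
|24.6 − 32.4| = 7.8 mL/min

8 mL/min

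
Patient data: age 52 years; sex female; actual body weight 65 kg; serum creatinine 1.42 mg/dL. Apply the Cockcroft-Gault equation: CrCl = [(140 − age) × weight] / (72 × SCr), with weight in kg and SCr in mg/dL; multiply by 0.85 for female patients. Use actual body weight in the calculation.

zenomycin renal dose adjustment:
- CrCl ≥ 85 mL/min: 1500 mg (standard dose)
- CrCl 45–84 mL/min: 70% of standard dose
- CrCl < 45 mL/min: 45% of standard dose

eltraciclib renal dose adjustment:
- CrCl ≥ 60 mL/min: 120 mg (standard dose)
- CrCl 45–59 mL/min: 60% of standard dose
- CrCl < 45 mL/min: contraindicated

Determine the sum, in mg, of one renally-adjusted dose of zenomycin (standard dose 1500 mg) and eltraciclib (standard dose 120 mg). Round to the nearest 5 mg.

1120 mg

CrCl = (140 − 52) × 65 / (72 × 1.42) × 0.85 = 5720.0 / 102.24 × 0.85 ≈ 47.6 mL/min
CrCl ≈ 48 mL/min.
zenomycin: 45–84 mL/min → 70% of 1500 mg = 1050 mg.
eltraciclib: 45–59 mL/min → 60% of 120 mg = 72 mg.
Total = 1050 + 72 = 1122 mg.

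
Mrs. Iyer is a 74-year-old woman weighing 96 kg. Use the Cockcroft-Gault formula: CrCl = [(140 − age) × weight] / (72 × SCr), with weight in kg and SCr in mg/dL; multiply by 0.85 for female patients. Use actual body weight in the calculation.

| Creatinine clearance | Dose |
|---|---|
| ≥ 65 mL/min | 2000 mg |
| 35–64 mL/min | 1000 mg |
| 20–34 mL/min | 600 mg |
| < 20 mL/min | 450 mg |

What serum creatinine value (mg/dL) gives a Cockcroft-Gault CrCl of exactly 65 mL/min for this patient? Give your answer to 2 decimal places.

Standard dose requires CrCl ≥ 65 mL/min.
Set (140 − 74) × 96 × 0.85 / (72 × SCr) = 65
SCr = (140 − 74) × 96 × 0.85 / (72 × 65) = 1.151 mg/dL

1.15 mg/dL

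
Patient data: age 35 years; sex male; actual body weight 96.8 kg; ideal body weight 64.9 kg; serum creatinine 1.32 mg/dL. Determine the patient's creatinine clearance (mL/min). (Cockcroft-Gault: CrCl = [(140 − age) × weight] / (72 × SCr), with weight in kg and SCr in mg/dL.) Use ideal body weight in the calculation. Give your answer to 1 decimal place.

71.7 mL/min

CrCl = (140 − 35) × 64.9 / (72 × 1.32) = 6814.5 / 95.04 ≈ 71.7 mL/min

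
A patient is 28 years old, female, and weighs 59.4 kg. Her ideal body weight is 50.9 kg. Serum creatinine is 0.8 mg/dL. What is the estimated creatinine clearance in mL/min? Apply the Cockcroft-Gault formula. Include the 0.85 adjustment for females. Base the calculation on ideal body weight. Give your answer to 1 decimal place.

CrCl = (140 − 28) × 50.9 / (72 × 0.8) × 0.85 = 5700.8 / 57.60 × 0.85 ≈ 84.1 mL/min

84.1 mL/min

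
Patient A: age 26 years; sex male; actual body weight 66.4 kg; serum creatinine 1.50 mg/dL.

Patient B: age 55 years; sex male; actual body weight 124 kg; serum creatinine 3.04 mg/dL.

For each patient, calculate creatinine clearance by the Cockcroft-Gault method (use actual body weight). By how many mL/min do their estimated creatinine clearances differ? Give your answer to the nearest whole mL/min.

22 mL/min

Patient A: CrCl = (140 − 26) × 66.4 / (72 × 1.5) = 7569.6 / 108.00 ≈ 70.1 mL/min
Patient B: CrCl = (140 − 55) × 124 / (72 × 3.04) = 10540.0 / 218.88 ≈ 48.2 mL/min
|70.1 − 48.2| = 21.9 mL/min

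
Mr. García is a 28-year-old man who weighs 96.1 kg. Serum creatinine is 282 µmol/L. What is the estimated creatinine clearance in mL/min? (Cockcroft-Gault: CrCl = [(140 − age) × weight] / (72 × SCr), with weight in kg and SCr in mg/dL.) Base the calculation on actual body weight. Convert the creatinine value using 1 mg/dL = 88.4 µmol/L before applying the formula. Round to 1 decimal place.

SCr = 282 / 88.4 = 3.19 mg/dL
CrCl = (140 − 28) × 96.1 / (72 × 3.19) = 10763.2 / 229.68 ≈ 46.9 mL/min

46.9 mL/min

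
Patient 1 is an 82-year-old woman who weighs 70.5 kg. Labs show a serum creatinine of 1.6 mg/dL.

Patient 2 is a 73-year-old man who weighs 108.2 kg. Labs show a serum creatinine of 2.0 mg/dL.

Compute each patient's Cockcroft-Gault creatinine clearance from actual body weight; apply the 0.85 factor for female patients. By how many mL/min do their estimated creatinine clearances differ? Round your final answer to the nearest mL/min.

Patient 1: CrCl = (140 − 82) × 70.5 / (72 × 1.6) × 0.85 = 4089.0 / 115.20 × 0.85 ≈ 30.2 mL/min
Patient 2: CrCl = (140 − 73) × 108.2 / (72 × 2) = 7249.4 / 144.00 ≈ 50.3 mL/min
|30.2 − 50.3| = 20.1 mL/min

20 mL/min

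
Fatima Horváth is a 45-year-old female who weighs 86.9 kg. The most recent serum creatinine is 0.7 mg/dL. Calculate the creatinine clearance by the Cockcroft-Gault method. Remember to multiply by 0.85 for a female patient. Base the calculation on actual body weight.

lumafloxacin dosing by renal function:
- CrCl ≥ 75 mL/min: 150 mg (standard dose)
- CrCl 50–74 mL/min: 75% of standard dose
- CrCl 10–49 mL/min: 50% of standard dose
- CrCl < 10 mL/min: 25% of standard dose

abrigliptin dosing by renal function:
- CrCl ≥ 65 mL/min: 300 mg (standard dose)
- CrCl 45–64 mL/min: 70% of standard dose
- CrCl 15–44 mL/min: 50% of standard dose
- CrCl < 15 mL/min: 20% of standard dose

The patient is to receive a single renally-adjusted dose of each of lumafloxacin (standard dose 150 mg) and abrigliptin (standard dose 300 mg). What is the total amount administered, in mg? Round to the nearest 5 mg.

450 mg

CrCl = (140 − 45) × 86.9 / (72 × 0.7) × 0.85 = 8255.5 / 50.40 × 0.85 ≈ 139.2 mL/min
CrCl ≈ 139 mL/min.
lumafloxacin: ≥ 75 mL/min → 100% of 150 mg = 150 mg.
abrigliptin: ≥ 65 mL/min → 100% of 300 mg = 300 mg.
Total = 150 + 300 = 450 mg.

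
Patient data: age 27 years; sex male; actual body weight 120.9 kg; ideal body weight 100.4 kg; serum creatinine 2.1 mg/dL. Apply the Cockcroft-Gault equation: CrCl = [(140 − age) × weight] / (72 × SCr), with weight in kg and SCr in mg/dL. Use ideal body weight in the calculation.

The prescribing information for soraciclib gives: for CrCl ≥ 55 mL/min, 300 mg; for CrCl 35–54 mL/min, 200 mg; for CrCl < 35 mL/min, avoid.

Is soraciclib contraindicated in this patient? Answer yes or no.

no

CrCl = (140 − 27) × 100.4 / (72 × 2.1) = 11345.2 / 151.20 ≈ 75.0 mL/min
CrCl ≈ 75 mL/min, which is ≥ 35 mL/min.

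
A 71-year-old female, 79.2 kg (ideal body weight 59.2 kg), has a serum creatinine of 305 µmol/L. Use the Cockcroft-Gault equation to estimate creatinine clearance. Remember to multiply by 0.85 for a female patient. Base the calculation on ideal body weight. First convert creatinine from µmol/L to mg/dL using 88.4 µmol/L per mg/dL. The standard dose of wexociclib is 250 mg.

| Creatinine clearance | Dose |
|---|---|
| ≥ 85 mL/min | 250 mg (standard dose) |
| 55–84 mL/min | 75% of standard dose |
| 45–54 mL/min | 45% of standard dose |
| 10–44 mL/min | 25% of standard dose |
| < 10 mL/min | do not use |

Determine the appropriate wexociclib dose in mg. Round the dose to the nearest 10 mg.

60 mg

SCr = 305 / 88.4 = 3.45 mg/dL
CrCl = (140 − 71) × 59.2 / (72 × 3.45) × 0.85 = 4084.8 / 248.40 × 0.85 ≈ 14.0 mL/min
CrCl ≈ 14 mL/min → bracket 10–44 mL/min.
25% of 250 mg = 62.5 mg → 60 mg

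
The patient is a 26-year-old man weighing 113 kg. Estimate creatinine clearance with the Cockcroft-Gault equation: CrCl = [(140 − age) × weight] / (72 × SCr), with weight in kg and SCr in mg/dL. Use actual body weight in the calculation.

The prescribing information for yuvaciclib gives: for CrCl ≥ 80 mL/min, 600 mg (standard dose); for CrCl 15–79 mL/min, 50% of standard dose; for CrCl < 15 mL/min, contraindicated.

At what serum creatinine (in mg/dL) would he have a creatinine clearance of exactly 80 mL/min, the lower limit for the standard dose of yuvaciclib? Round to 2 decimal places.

Standard dose requires CrCl ≥ 80 mL/min.
Set (140 − 26) × 113 / (72 × SCr) = 80
SCr = (140 − 26) × 113 / (72 × 80) = 2.236 mg/dL

2.24 mg/dL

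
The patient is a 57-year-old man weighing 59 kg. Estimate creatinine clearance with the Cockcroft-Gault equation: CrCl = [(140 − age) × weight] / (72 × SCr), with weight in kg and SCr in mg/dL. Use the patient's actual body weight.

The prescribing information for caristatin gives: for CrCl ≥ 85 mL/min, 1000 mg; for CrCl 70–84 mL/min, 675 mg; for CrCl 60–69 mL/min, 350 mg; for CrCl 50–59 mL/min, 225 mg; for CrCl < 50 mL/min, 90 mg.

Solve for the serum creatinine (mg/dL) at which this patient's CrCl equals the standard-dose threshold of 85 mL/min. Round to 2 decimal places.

Standard dose requires CrCl ≥ 85 mL/min.
Set (140 − 57) × 59 / (72 × SCr) = 85
SCr = (140 − 57) × 59 / (72 × 85) = 0.800 mg/dL

0.80 mg/dL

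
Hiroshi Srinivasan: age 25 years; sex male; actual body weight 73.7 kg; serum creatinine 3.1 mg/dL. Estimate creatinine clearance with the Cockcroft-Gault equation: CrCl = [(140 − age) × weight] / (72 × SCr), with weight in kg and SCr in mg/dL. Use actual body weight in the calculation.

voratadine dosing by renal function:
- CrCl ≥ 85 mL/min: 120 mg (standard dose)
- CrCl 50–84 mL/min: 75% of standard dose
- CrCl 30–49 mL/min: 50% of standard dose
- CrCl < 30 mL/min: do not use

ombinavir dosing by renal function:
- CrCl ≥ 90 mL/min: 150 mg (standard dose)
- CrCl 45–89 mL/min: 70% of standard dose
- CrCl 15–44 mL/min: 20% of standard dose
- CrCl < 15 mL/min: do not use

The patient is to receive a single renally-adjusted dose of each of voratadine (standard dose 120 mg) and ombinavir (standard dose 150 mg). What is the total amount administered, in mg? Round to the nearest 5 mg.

90 mg

CrCl = (140 − 25) × 73.7 / (72 × 3.1) = 8475.5 / 223.20 ≈ 38.0 mL/min
CrCl ≈ 38 mL/min.
voratadine: 30–49 mL/min → 50% of 120 mg = 60 mg.
ombinavir: 15–44 mL/min → 20% of 150 mg = 30 mg.
Total = 60 + 30 = 90 mg.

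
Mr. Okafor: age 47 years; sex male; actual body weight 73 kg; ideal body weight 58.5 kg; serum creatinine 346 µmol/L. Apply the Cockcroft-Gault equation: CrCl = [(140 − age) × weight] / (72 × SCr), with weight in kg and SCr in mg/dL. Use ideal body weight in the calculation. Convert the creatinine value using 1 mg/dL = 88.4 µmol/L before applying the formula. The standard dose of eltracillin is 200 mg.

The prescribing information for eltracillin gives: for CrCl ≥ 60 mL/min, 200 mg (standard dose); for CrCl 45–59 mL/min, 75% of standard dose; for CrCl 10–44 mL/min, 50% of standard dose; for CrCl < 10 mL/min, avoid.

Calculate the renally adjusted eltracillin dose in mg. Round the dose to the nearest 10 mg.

SCr = 346 / 88.4 = 3.914 mg/dL
CrCl = (140 − 47) × 58.5 / (72 × 3.914) = 5440.5 / 281.81 ≈ 19.3 mL/min
CrCl ≈ 19 mL/min → bracket 10–44 mL/min.
50% of 200 mg = 100 mg

100 mg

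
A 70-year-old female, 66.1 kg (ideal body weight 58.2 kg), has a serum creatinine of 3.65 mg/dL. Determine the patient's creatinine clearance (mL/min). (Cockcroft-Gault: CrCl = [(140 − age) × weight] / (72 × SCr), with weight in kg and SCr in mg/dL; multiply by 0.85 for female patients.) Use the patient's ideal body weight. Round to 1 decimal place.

CrCl = (140 − 70) × 58.2 / (72 × 3.65) × 0.85 = 4074.0 / 262.80 × 0.85 ≈ 13.2 mL/min

13.2 mL/min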